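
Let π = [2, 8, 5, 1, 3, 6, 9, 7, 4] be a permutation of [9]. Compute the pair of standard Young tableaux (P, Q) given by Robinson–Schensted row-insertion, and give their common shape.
P = [1, 3, 4, 7] / [2, 5, 6] / [8, 9];  Q = [1, 2, 6, 7] / [3, 5, 8] / [4, 9];  common shape = (4, 3, 2)

Row-insert the values π_1, π_2, … into P one at a time, bumping the leftmost entry strictly greater than the inserted value down to the next row. The recording tableau Q records, in position (i, j), the step at which that cell was added to P.
  Insert 2 (step 1): P = [2];  Q = [1]
  Insert 8 (step 2): P = [2, 8];  Q = [1, 2]
  Insert 5 (step 3): P = [2, 5] / [8];  Q = [1, 2] / [3]
  Insert 1 (step 4): P = [1, 5] / [2] / [8];  Q = [1, 2] / [3] / [4]
  Insert 3 (step 5): P = [1, 3] / [2, 5] / [8];  Q = [1, 2] / [3, 5] / [4]
  Insert 6 (step 6): P = [1, 3, 6] / [2, 5] / [8];  Q = [1, 2, 6] / [3, 5] / [4]
  Insert 9 (step 7): P = [1, 3, 6, 9] / [2, 5] / [8];  Q = [1, 2, 6, 7] / [3, 5] / [4]
  Insert 7 (step 8): P = [1, 3, 6, 7] / [2, 5, 9] / [8];  Q = [1, 2, 6, 7] / [3, 5, 8] / [4]
  Insert 4 (step 9): P = [1, 3, 4, 7] / [2, 5, 6] / [8, 9];  Q = [1, 2, 6, 7] / [3, 5, 8] / [4, 9]
Final shape: (4, 3, 2).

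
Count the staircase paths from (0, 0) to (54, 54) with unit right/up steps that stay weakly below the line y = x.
C_54 = 451959718027953471447609509424

These NE paths below the diagonal are counted by the Catalan number C_n = (1/(n + 1)) · C(2n, n). For n = 54: C_54 = (1/55) · C(108, 54) = 24857784491537440929618523018320/55 = 451959718027953471447609509424.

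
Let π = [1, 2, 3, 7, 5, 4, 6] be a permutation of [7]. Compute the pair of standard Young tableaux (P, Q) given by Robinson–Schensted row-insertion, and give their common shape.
P = [1, 2, 3, 4, 6] / [5] / [7];  Q = [1, 2, 3, 4, 7] / [5] / [6];  common shape = (5, 1, 1)

Row-insert the values π_1, π_2, … into P one at a time, bumping the leftmost entry strictly greater than the inserted value down to the next row. The recording tableau Q records, in position (i, j), the step at which that cell was added to P.
  Insert 1 (step 1): P = [1];  Q = [1]
  Insert 2 (step 2): P = [1, 2];  Q = [1, 2]
  Insert 3 (step 3): P = [1, 2, 3];  Q = [1, 2, 3]
  Insert 7 (step 4): P = [1, 2, 3, 7];  Q = [1, 2, 3, 4]
  Insert 5 (step 5): P = [1, 2, 3, 5] / [7];  Q = [1, 2, 3, 4] / [5]
  Insert 4 (step 6): P = [1, 2, 3, 4] / [5] / [7];  Q = [1, 2, 3, 4] / [5] / [6]
  Insert 6 (step 7): P = [1, 2, 3, 4, 6] / [5] / [7];  Q = [1, 2, 3, 4, 7] / [5] / [6]
Final shape: (5, 1, 1).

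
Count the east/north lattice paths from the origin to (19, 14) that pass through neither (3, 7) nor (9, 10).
Number of paths = 707010062

Inclusion–exclusion. Total paths: C(33, 19) = 818809200. Through P₁: C(10, 3)·C(23, 16) = 29418840. Through P₂: C(19, 9)·C(14, 10) = 92470378. Since P₁ is strictly southwest of P₂, a monotone path through both must visit P₁ then P₂; paths through both = C(10, 3)·C(9, 6)·C(14, 10) = 10090080. Avoid both = 818809200 − 29418840 − 92470378 + 10090080 = 707010062.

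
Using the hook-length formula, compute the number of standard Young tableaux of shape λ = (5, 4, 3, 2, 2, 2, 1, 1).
# SYT of shape (5, 4, 3, 2, 2, 2, 1, 1) = 124156032

Hook-length formula: f^λ = n! / Π hook(c), product over all cells c of the Young diagram. For λ = (5, 4, 3, 2, 2, 2, 1, 1), n = 20 boxes. Hook lengths by row (left-to-right, top-to-bottom): [12, 9, 5, 3, 1]; [10, 7, 3, 1]; [8, 5, 1]; [6, 3]; [5, 2]; [4, 1]; [2]; [1]. Product of hooks = 19595520000. So f^λ = 20! / 19595520000 = 2432902008176640000 / 19595520000 = 124156032.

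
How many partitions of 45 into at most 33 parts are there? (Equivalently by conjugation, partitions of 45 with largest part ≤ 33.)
p(45, parts ≤ 33) = 88939

Use the recurrence p(n, m) = p(n, m−1) + p(n−m, m): either the largest part is < m (count p(n, m−1)) or the largest part is exactly m (remove one copy of m, count p(n−m, m)). With p(0, ·) = 1 this gives p(45, parts ≤ 33) = 88939. (By conjugating Young diagrams, this also counts partitions of 45 into at most 33 parts.)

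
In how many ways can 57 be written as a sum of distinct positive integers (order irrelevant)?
q(57) = 7917

A partition into distinct parts is a strictly decreasing sequence summing to n. The recurrence d(n, m) = d(n, m−1) + d(n−m, m−1) (use part m at most once) with q(n) = d(n, n) gives q(57) = 7917. (Euler's theorem: # distinct-part partitions = # odd-part partitions.)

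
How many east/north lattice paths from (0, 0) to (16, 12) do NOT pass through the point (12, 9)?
Number of paths = 20134205

Total paths from (0, 0) to (16, 12): C(28, 16) = 30421755. Paths through (12, 9): (paths (0, 0) → (12, 9)) × (paths (12, 9) → (16, 12)) = C(21, 12) · C(7, 4) = 293930 · 35 = 10287550. Avoidance count = 30421755 − 10287550 = 20134205.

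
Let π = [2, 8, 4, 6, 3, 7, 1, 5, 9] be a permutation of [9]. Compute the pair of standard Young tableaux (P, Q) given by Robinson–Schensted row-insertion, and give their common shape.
P = [1, 3, 5, 7, 9] / [2, 6] / [4] / [8];  Q = [1, 2, 4, 6, 9] / [3, 8] / [5] / [7];  common shape = (5, 2, 1, 1)

Row-insert the values π_1, π_2, … into P one at a time, bumping the leftmost entry strictly greater than the inserted value down to the next row. The recording tableau Q records, in position (i, j), the step at which that cell was added to P.
  Insert 2 (step 1): P = [2];  Q = [1]
  Insert 8 (step 2): P = [2, 8];  Q = [1, 2]
  Insert 4 (step 3): P = [2, 4] / [8];  Q = [1, 2] / [3]
  Insert 6 (step 4): P = [2, 4, 6] / [8];  Q = [1, 2, 4] / [3]
  Insert 3 (step 5): P = [2, 3, 6] / [4] / [8];  Q = [1, 2, 4] / [3] / [5]
  Insert 7 (step 6): P = [2, 3, 6, 7] / [4] / [8];  Q = [1, 2, 4, 6] / [3] / [5]
  Insert 1 (step 7): P = [1, 3, 6, 7] / [2] / [4] / [8];  Q = [1, 2, 4, 6] / [3] / [5] / [7]
  Insert 5 (step 8): P = [1, 3, 5, 7] / [2, 6] / [4] / [8];  Q = [1, 2, 4, 6] / [3, 8] / [5] / [7]
  Insert 9 (step 9): P = [1, 3, 5, 7, 9] / [2, 6] / [4] / [8];  Q = [1, 2, 4, 6, 9] / [3, 8] / [5] / [7]
Final shape: (5, 2, 1, 1).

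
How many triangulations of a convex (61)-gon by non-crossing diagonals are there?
C_59 = 405944995127576985730643443367112

These polygon triangulations are counted by the Catalan number C_n = (1/(n + 1)) · C(2n, n). For n = 59: C_59 = (1/60) · C(118, 59) = 24356699707654619143838606602026720/60 = 405944995127576985730643443367112.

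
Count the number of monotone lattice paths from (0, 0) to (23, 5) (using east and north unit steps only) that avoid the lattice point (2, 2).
Number of paths = 86136

Total paths from (0, 0) to (23, 5): C(28, 23) = 98280. Paths through (2, 2): (paths (0, 0) → (2, 2)) × (paths (2, 2) → (23, 5)) = C(4, 2) · C(24, 21) = 6 · 2024 = 12144. Avoidance count = 98280 − 12144 = 86136.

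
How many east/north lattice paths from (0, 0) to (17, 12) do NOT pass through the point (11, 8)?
Number of paths = 36023715

Total paths from (0, 0) to (17, 12): C(29, 17) = 51895935. Paths through (11, 8): (paths (0, 0) → (11, 8)) × (paths (11, 8) → (17, 12)) = C(19, 11) · C(10, 6) = 75582 · 210 = 15872220. Avoidance count = 51895935 − 15872220 = 36023715.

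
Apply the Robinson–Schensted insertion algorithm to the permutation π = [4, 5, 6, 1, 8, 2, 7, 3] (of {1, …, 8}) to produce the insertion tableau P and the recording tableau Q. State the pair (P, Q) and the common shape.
P = [1, 2, 3, 7] / [4, 5, 6] / [8];  Q = [1, 2, 3, 5] / [4, 6, 7] / [8];  common shape = (4, 3, 1)

Row-insert the values π_1, π_2, … into P one at a time, bumping the leftmost entry strictly greater than the inserted value down to the next row. The recording tableau Q records, in position (i, j), the step at which that cell was added to P.
  Insert 4 (step 1): P = [4];  Q = [1]
  Insert 5 (step 2): P = [4, 5];  Q = [1, 2]
  Insert 6 (step 3): P = [4, 5, 6];  Q = [1, 2, 3]
  Insert 1 (step 4): P = [1, 5, 6] / [4];  Q = [1, 2, 3] / [4]
  Insert 8 (step 5): P = [1, 5, 6, 8] / [4];  Q = [1, 2, 3, 5] / [4]
  Insert 2 (step 6): P = [1, 2, 6, 8] / [4, 5];  Q = [1, 2, 3, 5] / [4, 6]
  Insert 7 (step 7): P = [1, 2, 6, 7] / [4, 5, 8];  Q = [1, 2, 3, 5] / [4, 6, 7]
  Insert 3 (step 8): P = [1, 2, 3, 7] / [4, 5, 6] / [8];  Q = [1, 2, 3, 5] / [4, 6, 7] / [8]
Final shape: (4, 3, 1).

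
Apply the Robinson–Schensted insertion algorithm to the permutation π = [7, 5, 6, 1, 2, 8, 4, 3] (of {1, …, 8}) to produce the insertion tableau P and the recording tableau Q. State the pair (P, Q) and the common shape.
P = [1, 2, 3] / [4, 6, 8] / [5] / [7];  Q = [1, 3, 6] / [2, 5, 7] / [4] / [8];  common shape = (3, 3, 1, 1)

Row-insert the values π_1, π_2, … into P one at a time, bumping the leftmost entry strictly greater than the inserted value down to the next row. The recording tableau Q records, in position (i, j), the step at which that cell was added to P.
  Insert 7 (step 1): P = [7];  Q = [1]
  Insert 5 (step 2): P = [5] / [7];  Q = [1] / [2]
  Insert 6 (step 3): P = [5, 6] / [7];  Q = [1, 3] / [2]
  Insert 1 (step 4): P = [1, 6] / [5] / [7];  Q = [1, 3] / [2] / [4]
  Insert 2 (step 5): P = [1, 2] / [5, 6] / [7];  Q = [1, 3] / [2, 5] / [4]
  Insert 8 (step 6): P = [1, 2, 8] / [5, 6] / [7];  Q = [1, 3, 6] / [2, 5] / [4]
  Insert 4 (step 7): P = [1, 2, 4] / [5, 6, 8] / [7];  Q = [1, 3, 6] / [2, 5, 7] / [4]
  Insert 3 (step 8): P = [1, 2, 3] / [4, 6, 8] / [5] / [7];  Q = [1, 3, 6] / [2, 5, 7] / [4] / [8]
Final shape: (3, 3, 1, 1).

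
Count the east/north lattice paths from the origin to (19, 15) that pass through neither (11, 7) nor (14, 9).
Number of paths = 1215877740

Inclusion–exclusion. Total paths: C(34, 19) = 1855967520. Through P₁: C(18, 11)·C(16, 8) = 409574880. Through P₂: C(23, 14)·C(11, 5) = 377541780. Since P₁ is strictly southwest of P₂, a monotone path through both must visit P₁ then P₂; paths through both = C(18, 11)·C(5, 3)·C(11, 5) = 147026880. Avoid both = 1855967520 − 409574880 − 377541780 + 147026880 = 1215877740.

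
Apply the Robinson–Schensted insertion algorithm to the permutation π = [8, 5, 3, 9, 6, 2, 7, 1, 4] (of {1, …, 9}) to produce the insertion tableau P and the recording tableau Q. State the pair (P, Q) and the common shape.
P = [1, 4, 7] / [2, 6] / [3, 9] / [5] / [8];  Q = [1, 4, 7] / [2, 5] / [3, 9] / [6] / [8];  common shape = (3, 2, 2, 1, 1)

Row-insert the values π_1, π_2, … into P one at a time, bumping the leftmost entry strictly greater than the inserted value down to the next row. The recording tableau Q records, in position (i, j), the step at which that cell was added to P.
  Insert 8 (step 1): P = [8];  Q = [1]
  Insert 5 (step 2): P = [5] / [8];  Q = [1] / [2]
  Insert 3 (step 3): P = [3] / [5] / [8];  Q = [1] / [2] / [3]
  Insert 9 (step 4): P = [3, 9] / [5] / [8];  Q = [1, 4] / [2] / [3]
  Insert 6 (step 5): P = [3, 6] / [5, 9] / [8];  Q = [1, 4] / [2, 5] / [3]
  Insert 2 (step 6): P = [2, 6] / [3, 9] / [5] / [8];  Q = [1, 4] / [2, 5] / [3] / [6]
  Insert 7 (step 7): P = [2, 6, 7] / [3, 9] / [5] / [8];  Q = [1, 4, 7] / [2, 5] / [3] / [6]
  Insert 1 (step 8): P = [1, 6, 7] / [2, 9] / [3] / [5] / [8];  Q = [1, 4, 7] / [2, 5] / [3] / [6] / [8]
  Insert 4 (step 9): P = [1, 4, 7] / [2, 6] / [3, 9] / [5] / [8];  Q = [1, 4, 7] / [2, 5] / [3, 9] / [6] / [8]
Final shape: (3, 2, 2, 1, 1).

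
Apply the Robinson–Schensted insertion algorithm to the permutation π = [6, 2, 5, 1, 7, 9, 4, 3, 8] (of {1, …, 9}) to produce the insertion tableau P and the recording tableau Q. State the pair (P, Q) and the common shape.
P = [1, 3, 7, 8] / [2, 4, 9] / [5] / [6];  Q = [1, 3, 5, 6] / [2, 7, 9] / [4] / [8];  common shape = (4, 3, 1, 1)

Row-insert the values π_1, π_2, … into P one at a time, bumping the leftmost entry strictly greater than the inserted value down to the next row. The recording tableau Q records, in position (i, j), the step at which that cell was added to P.
  Insert 6 (step 1): P = [6];  Q = [1]
  Insert 2 (step 2): P = [2] / [6];  Q = [1] / [2]
  Insert 5 (step 3): P = [2, 5] / [6];  Q = [1, 3] / [2]
  Insert 1 (step 4): P = [1, 5] / [2] / [6];  Q = [1, 3] / [2] / [4]
  Insert 7 (step 5): P = [1, 5, 7] / [2] / [6];  Q = [1, 3, 5] / [2] / [4]
  Insert 9 (step 6): P = [1, 5, 7, 9] / [2] / [6];  Q = [1, 3, 5, 6] / [2] / [4]
  Insert 4 (step 7): P = [1, 4, 7, 9] / [2, 5] / [6];  Q = [1, 3, 5, 6] / [2, 7] / [4]
  Insert 3 (step 8): P = [1, 3, 7, 9] / [2, 4] / [5] / [6];  Q = [1, 3, 5, 6] / [2, 7] / [4] / [8]
  Insert 8 (step 9): P = [1, 3, 7, 8] / [2, 4, 9] / [5] / [6];  Q = [1, 3, 5, 6] / [2, 7, 9] / [4] / [8]
Final shape: (4, 3, 1, 1).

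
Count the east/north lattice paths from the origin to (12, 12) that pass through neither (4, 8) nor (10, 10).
Number of paths = 1433755

Inclusion–exclusion. Total paths: C(24, 12) = 2704156. Through P₁: C(12, 4)·C(12, 8) = 245025. Through P₂: C(20, 10)·C(4, 2) = 1108536. Since P₁ is strictly southwest of P₂, a monotone path through both must visit P₁ then P₂; paths through both = C(12, 4)·C(8, 6)·C(4, 2) = 83160. Avoid both = 2704156 − 245025 − 1108536 + 83160 = 1433755.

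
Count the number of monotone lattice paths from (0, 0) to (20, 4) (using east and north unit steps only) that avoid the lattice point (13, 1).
Number of paths = 8946

Total paths from (0, 0) to (20, 4): C(24, 20) = 10626. Paths through (13, 1): (paths (0, 0) → (13, 1)) × (paths (13, 1) → (20, 4)) = C(14, 13) · C(10, 7) = 14 · 120 = 1680. Avoidance count = 10626 − 1680 = 8946.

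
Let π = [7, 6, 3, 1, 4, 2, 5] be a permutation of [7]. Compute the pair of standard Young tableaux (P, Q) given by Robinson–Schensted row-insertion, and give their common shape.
P = [1, 2, 5] / [3, 4] / [6] / [7];  Q = [1, 5, 7] / [2, 6] / [3] / [4];  common shape = (3, 2, 1, 1)

Row-insert the values π_1, π_2, … into P one at a time, bumping the leftmost entry strictly greater than the inserted value down to the next row. The recording tableau Q records, in position (i, j), the step at which that cell was added to P.
  Insert 7 (step 1): P = [7];  Q = [1]
  Insert 6 (step 2): P = [6] / [7];  Q = [1] / [2]
  Insert 3 (step 3): P = [3] / [6] / [7];  Q = [1] / [2] / [3]
  Insert 1 (step 4): P = [1] / [3] / [6] / [7];  Q = [1] / [2] / [3] / [4]
  Insert 4 (step 5): P = [1, 4] / [3] / [6] / [7];  Q = [1, 5] / [2] / [3] / [4]
  Insert 2 (step 6): P = [1, 2] / [3, 4] / [6] / [7];  Q = [1, 5] / [2, 6] / [3] / [4]
  Insert 5 (step 7): P = [1, 2, 5] / [3, 4] / [6] / [7];  Q = [1, 5, 7] / [2, 6] / [3] / [4]
Final shape: (3, 2, 1, 1).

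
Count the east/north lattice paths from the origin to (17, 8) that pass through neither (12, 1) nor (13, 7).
Number of paths = 684134

Inclusion–exclusion. Total paths: C(25, 17) = 1081575. Through P₁: C(13, 12)·C(12, 5) = 10296. Through P₂: C(20, 13)·C(5, 4) = 387600. Since P₁ is strictly southwest of P₂, a monotone path through both must visit P₁ then P₂; paths through both = C(13, 12)·C(7, 1)·C(5, 4) = 455. Avoid both = 1081575 − 10296 − 387600 + 455 = 684134.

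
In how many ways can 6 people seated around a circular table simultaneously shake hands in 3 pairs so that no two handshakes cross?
C_3 = 5

These noncrossing handshakes are counted by the Catalan number C_n = (1/(n + 1)) · C(2n, n). For n = 3: C_3 = (1/4) · C(6, 3) = 20/4 = 5.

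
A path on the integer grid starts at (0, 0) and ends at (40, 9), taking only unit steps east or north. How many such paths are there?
Number of paths = 2054455634

A monotone lattice path from (0, 0) to (40, 9) consists of 40 east steps and 9 north steps in some order, so it is determined by which 40 of the 49 steps are east. The count is C(49, 40) = 2054455634.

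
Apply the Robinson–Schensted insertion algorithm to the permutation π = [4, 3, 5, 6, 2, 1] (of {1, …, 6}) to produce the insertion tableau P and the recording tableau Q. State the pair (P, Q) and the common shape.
P = [1, 5, 6] / [2] / [3] / [4];  Q = [1, 3, 4] / [2] / [5] / [6];  common shape = (3, 1, 1, 1)

Row-insert the values π_1, π_2, … into P one at a time, bumping the leftmost entry strictly greater than the inserted value down to the next row. The recording tableau Q records, in position (i, j), the step at which that cell was added to P.
  Insert 4 (step 1): P = [4];  Q = [1]
  Insert 3 (step 2): P = [3] / [4];  Q = [1] / [2]
  Insert 5 (step 3): P = [3, 5] / [4];  Q = [1, 3] / [2]
  Insert 6 (step 4): P = [3, 5, 6] / [4];  Q = [1, 3, 4] / [2]
  Insert 2 (step 5): P = [2, 5, 6] / [3] / [4];  Q = [1, 3, 4] / [2] / [5]
  Insert 1 (step 6): P = [1, 5, 6] / [2] / [3] / [4];  Q = [1, 3, 4] / [2] / [5] / [6]
Final shape: (3, 1, 1, 1).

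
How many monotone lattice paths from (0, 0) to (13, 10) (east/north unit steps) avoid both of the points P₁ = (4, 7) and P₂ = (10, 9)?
Number of paths = 738914

Inclusion–exclusion. Total paths: C(23, 13) = 1144066. Through P₁: C(11, 4)·C(12, 9) = 72600. Through P₂: C(19, 10)·C(4, 3) = 369512. Since P₁ is strictly southwest of P₂, a monotone path through both must visit P₁ then P₂; paths through both = C(11, 4)·C(8, 6)·C(4, 3) = 36960. Avoid both = 1144066 − 72600 − 369512 + 36960 = 738914.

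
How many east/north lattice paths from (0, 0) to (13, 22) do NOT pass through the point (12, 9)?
Number of paths = 1472222780

Total paths from (0, 0) to (13, 22): C(35, 13) = 1476337800. Paths through (12, 9): (paths (0, 0) → (12, 9)) × (paths (12, 9) → (13, 22)) = C(21, 12) · C(14, 1) = 293930 · 14 = 4115020. Avoidance count = 1476337800 − 4115020 = 1472222780.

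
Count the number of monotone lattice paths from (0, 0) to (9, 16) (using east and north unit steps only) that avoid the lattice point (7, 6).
Number of paths = 1929719

Total paths from (0, 0) to (9, 16): C(25, 9) = 2042975. Paths through (7, 6): (paths (0, 0) → (7, 6)) × (paths (7, 6) → (9, 16)) = C(13, 7) · C(12, 2) = 1716 · 66 = 113256. Avoidance count = 2042975 − 113256 = 1929719.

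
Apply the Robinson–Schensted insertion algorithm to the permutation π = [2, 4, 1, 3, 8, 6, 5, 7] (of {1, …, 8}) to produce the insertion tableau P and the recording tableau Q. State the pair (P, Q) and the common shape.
P = [1, 3, 5, 7] / [2, 4, 6] / [8];  Q = [1, 2, 5, 8] / [3, 4, 6] / [7];  common shape = (4, 3, 1)

Row-insert the values π_1, π_2, … into P one at a time, bumping the leftmost entry strictly greater than the inserted value down to the next row. The recording tableau Q records, in position (i, j), the step at which that cell was added to P.
  Insert 2 (step 1): P = [2];  Q = [1]
  Insert 4 (step 2): P = [2, 4];  Q = [1, 2]
  Insert 1 (step 3): P = [1, 4] / [2];  Q = [1, 2] / [3]
  Insert 3 (step 4): P = [1, 3] / [2, 4];  Q = [1, 2] / [3, 4]
  Insert 8 (step 5): P = [1, 3, 8] / [2, 4];  Q = [1, 2, 5] / [3, 4]
  Insert 6 (step 6): P = [1, 3, 6] / [2, 4, 8];  Q = [1, 2, 5] / [3, 4, 6]
  Insert 5 (step 7): P = [1, 3, 5] / [2, 4, 6] / [8];  Q = [1, 2, 5] / [3, 4, 6] / [7]
  Insert 7 (step 8): P = [1, 3, 5, 7] / [2, 4, 6] / [8];  Q = [1, 2, 5, 8] / [3, 4, 6] / [7]
Final shape: (4, 3, 1).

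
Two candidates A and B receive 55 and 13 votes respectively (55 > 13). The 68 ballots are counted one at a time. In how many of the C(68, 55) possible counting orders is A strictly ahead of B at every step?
Strict-lead orderings = 19374801204192

Total orderings of the 68 votes with 55 for A: C(68, 55) = 31368725759168. By the Bertrand ballot formula (Cycle Lemma / reflection principle), the number of orderings in which A is strictly ahead of B throughout is (p − q)/(p + q) · C(p + q, p) = (55 − 13)/(55 + 13) · 31368725759168 = 19374801204192.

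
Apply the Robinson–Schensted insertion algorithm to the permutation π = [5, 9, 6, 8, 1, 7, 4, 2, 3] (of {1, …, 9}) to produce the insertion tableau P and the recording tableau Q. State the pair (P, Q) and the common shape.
P = [1, 2, 3] / [4, 6, 7] / [5] / [8] / [9];  Q = [1, 2, 4] / [3, 6, 9] / [5] / [7] / [8];  common shape = (3, 3, 1, 1, 1)

Row-insert the values π_1, π_2, … into P one at a time, bumping the leftmost entry strictly greater than the inserted value down to the next row. The recording tableau Q records, in position (i, j), the step at which that cell was added to P.
  Insert 5 (step 1): P = [5];  Q = [1]
  Insert 9 (step 2): P = [5, 9];  Q = [1, 2]
  Insert 6 (step 3): P = [5, 6] / [9];  Q = [1, 2] / [3]
  Insert 8 (step 4): P = [5, 6, 8] / [9];  Q = [1, 2, 4] / [3]
  Insert 1 (step 5): P = [1, 6, 8] / [5] / [9];  Q = [1, 2, 4] / [3] / [5]
  Insert 7 (step 6): P = [1, 6, 7] / [5, 8] / [9];  Q = [1, 2, 4] / [3, 6] / [5]
  Insert 4 (step 7): P = [1, 4, 7] / [5, 6] / [8] / [9];  Q = [1, 2, 4] / [3, 6] / [5] / [7]
  Insert 2 (step 8): P = [1, 2, 7] / [4, 6] / [5] / [8] / [9];  Q = [1, 2, 4] / [3, 6] / [5] / [7] / [8]
  Insert 3 (step 9): P = [1, 2, 3] / [4, 6, 7] / [5] / [8] / [9];  Q = [1, 2, 4] / [3, 6, 9] / [5] / [7] / [8]
Final shape: (3, 3, 1, 1, 1).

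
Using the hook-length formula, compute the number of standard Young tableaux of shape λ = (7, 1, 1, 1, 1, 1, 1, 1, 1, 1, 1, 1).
# SYT of shape (7, 1, 1, 1, 1, 1, 1, 1, 1, 1, 1, 1) = 12376

Hook-length formula: f^λ = n! / Π hook(c), product over all cells c of the Young diagram. For λ = (7, 1, 1, 1, 1, 1, 1, 1, 1, 1, 1, 1), n = 18 boxes. Hook lengths by row (left-to-right, top-to-bottom): [18, 6, 5, 4, 3, 2, 1]; [11]; [10]; [9]; [8]; [7]; [6]; [5]; [4]; [3]; [2]; [1]. Product of hooks = 517321728000. So f^λ = 18! / 517321728000 = 6402373705728000 / 517321728000 = 12376.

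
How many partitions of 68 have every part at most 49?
p(68, parts ≤ 49) = 3086138

Use the recurrence p(n, m) = p(n, m−1) + p(n−m, m): either the largest part is < m (count p(n, m−1)) or the largest part is exactly m (remove one copy of m, count p(n−m, m)). With p(0, ·) = 1 this gives p(68, parts ≤ 49) = 3086138. (By conjugating Young diagrams, this also counts partitions of 68 into at most 49 parts.)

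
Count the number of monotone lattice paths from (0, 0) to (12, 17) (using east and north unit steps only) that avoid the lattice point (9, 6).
Number of paths = 50074115

Total paths from (0, 0) to (12, 17): C(29, 12) = 51895935. Paths through (9, 6): (paths (0, 0) → (9, 6)) × (paths (9, 6) → (12, 17)) = C(15, 9) · C(14, 3) = 5005 · 364 = 1821820. Avoidance count = 51895935 − 1821820 = 50074115.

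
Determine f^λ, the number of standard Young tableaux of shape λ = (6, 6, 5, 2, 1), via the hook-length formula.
# SYT of shape (6, 6, 5, 2, 1) = 53209728

Hook-length formula: f^λ = n! / Π hook(c), product over all cells c of the Young diagram. For λ = (6, 6, 5, 2, 1), n = 20 boxes. Hook lengths by row (left-to-right, top-to-bottom): [10, 8, 6, 5, 4, 2]; [9, 7, 5, 4, 3, 1]; [7, 5, 3, 2, 1]; [3, 1]; [1]. Product of hooks = 45722880000. So f^λ = 20! / 45722880000 = 2432902008176640000 / 45722880000 = 53209728.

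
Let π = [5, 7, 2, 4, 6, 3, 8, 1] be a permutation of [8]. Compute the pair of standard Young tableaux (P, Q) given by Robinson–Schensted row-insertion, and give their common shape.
P = [1, 3, 6, 8] / [2, 7] / [4] / [5];  Q = [1, 2, 5, 7] / [3, 4] / [6] / [8];  common shape = (4, 2, 1, 1)

Row-insert the values π_1, π_2, … into P one at a time, bumping the leftmost entry strictly greater than the inserted value down to the next row. The recording tableau Q records, in position (i, j), the step at which that cell was added to P.
  Insert 5 (step 1): P = [5];  Q = [1]
  Insert 7 (step 2): P = [5, 7];  Q = [1, 2]
  Insert 2 (step 3): P = [2, 7] / [5];  Q = [1, 2] / [3]
  Insert 4 (step 4): P = [2, 4] / [5, 7];  Q = [1, 2] / [3, 4]
  Insert 6 (step 5): P = [2, 4, 6] / [5, 7];  Q = [1, 2, 5] / [3, 4]
  Insert 3 (step 6): P = [2, 3, 6] / [4, 7] / [5];  Q = [1, 2, 5] / [3, 4] / [6]
  Insert 8 (step 7): P = [2, 3, 6, 8] / [4, 7] / [5];  Q = [1, 2, 5, 7] / [3, 4] / [6]
  Insert 1 (step 8): P = [1, 3, 6, 8] / [2, 7] / [4] / [5];  Q = [1, 2, 5, 7] / [3, 4] / [6] / [8]
Final shape: (4, 2, 1, 1).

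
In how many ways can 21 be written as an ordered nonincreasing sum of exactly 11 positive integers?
p(21, 11 parts) = 42

Partitions of n into exactly k parts are in bijection with partitions of n − k into at most k parts (subtract 1 from each part). So p(21, exactly 11) = p(10, parts ≤ 11). Computing via the recurrence p(m, j) = p(m, j−1) + p(m−j, j) gives 42.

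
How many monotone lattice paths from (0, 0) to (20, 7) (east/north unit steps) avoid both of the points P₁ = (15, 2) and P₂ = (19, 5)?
Number of paths = 740526

Inclusion–exclusion. Total paths: C(27, 20) = 888030. Through P₁: C(17, 15)·C(10, 5) = 34272. Through P₂: C(24, 19)·C(3, 1) = 127512. Since P₁ is strictly southwest of P₂, a monotone path through both must visit P₁ then P₂; paths through both = C(17, 15)·C(7, 4)·C(3, 1) = 14280. Avoid both = 888030 − 34272 − 127512 + 14280 = 740526.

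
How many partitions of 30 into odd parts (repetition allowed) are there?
p_odd(30) = 296

Enumerate partitions using only odd parts via the recurrence o(n, m) = o(n, m−2) + o(n−m, m) over odd m, starting from the largest odd part ≤ n. This gives p_odd(30) = 296. (Euler's theorem: equals the count of distinct-part partitions.)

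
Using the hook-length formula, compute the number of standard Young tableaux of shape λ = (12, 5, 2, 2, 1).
# SYT of shape (12, 5, 2, 2, 1) = 145495350

Hook-length formula: f^λ = n! / Π hook(c), product over all cells c of the Young diagram. For λ = (12, 5, 2, 2, 1), n = 22 boxes. Hook lengths by row (left-to-right, top-to-bottom): [16, 14, 11, 10, 9, 7, 6, 5, 4, 3, 2, 1]; [8, 6, 3, 2, 1]; [4, 2]; [3, 1]; [1]. Product of hooks = 7725337804800. So f^λ = 22! / 7725337804800 = 1124000727777607680000 / 7725337804800 = 145495350.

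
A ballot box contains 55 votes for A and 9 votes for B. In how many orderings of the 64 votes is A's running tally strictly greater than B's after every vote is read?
Strict-lead orderings = 19794795118

Total orderings of the 64 votes with 55 for A: C(64, 55) = 27540584512. By the Bertrand ballot formula (Cycle Lemma / reflection principle), the number of orderings in which A is strictly ahead of B throughout is (p − q)/(p + q) · C(p + q, p) = (55 − 9)/(55 + 9) · 27540584512 = 19794795118.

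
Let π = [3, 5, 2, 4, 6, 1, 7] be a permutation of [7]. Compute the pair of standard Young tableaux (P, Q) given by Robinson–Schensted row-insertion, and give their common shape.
P = [1, 4, 6, 7] / [2, 5] / [3];  Q = [1, 2, 5, 7] / [3, 4] / [6];  common shape = (4, 2, 1)

Row-insert the values π_1, π_2, … into P one at a time, bumping the leftmost entry strictly greater than the inserted value down to the next row. The recording tableau Q records, in position (i, j), the step at which that cell was added to P.
  Insert 3 (step 1): P = [3];  Q = [1]
  Insert 5 (step 2): P = [3, 5];  Q = [1, 2]
  Insert 2 (step 3): P = [2, 5] / [3];  Q = [1, 2] / [3]
  Insert 4 (step 4): P = [2, 4] / [3, 5];  Q = [1, 2] / [3, 4]
  Insert 6 (step 5): P = [2, 4, 6] / [3, 5];  Q = [1, 2, 5] / [3, 4]
  Insert 1 (step 6): P = [1, 4, 6] / [2, 5] / [3];  Q = [1, 2, 5] / [3, 4] / [6]
  Insert 7 (step 7): P = [1, 4, 6, 7] / [2, 5] / [3];  Q = [1, 2, 5, 7] / [3, 4] / [6]
Final shape: (4, 2, 1).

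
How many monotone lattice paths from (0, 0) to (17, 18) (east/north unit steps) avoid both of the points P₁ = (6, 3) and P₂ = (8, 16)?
Number of paths = 3848604405

Inclusion–exclusion. Total paths: C(35, 17) = 4537567650. Through P₁: C(9, 6)·C(26, 11) = 648997440. Through P₂: C(24, 8)·C(11, 9) = 40450905. Since P₁ is strictly southwest of P₂, a monotone path through both must visit P₁ then P₂; paths through both = C(9, 6)·C(15, 2)·C(11, 9) = 485100. Avoid both = 4537567650 − 648997440 − 40450905 + 485100 = 3848604405.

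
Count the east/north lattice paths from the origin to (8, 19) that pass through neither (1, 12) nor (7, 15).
Number of paths = 1328199

Inclusion–exclusion. Total paths: C(27, 8) = 2220075. Through P₁: C(13, 1)·C(14, 7) = 44616. Through P₂: C(22, 7)·C(5, 1) = 852720. Since P₁ is strictly southwest of P₂, a monotone path through both must visit P₁ then P₂; paths through both = C(13, 1)·C(9, 6)·C(5, 1) = 5460. Avoid both = 2220075 − 44616 − 852720 + 5460 = 1328199.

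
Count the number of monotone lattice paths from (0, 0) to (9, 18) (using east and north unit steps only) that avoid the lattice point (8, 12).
Number of paths = 3805035

Total paths from (0, 0) to (9, 18): C(27, 9) = 4686825. Paths through (8, 12): (paths (0, 0) → (8, 12)) × (paths (8, 12) → (9, 18)) = C(20, 8) · C(7, 1) = 125970 · 7 = 881790. Avoidance count = 4686825 − 881790 = 3805035.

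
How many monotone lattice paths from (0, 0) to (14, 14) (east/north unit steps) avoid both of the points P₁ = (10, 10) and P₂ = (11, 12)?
Number of paths = 19205580

Inclusion–exclusion. Total paths: C(28, 14) = 40116600. Through P₁: C(20, 10)·C(8, 4) = 12932920. Through P₂: C(23, 11)·C(5, 3) = 13520780. Since P₁ is strictly southwest of P₂, a monotone path through both must visit P₁ then P₂; paths through both = C(20, 10)·C(3, 1)·C(5, 3) = 5542680. Avoid both = 40116600 − 12932920 − 13520780 + 5542680 = 19205580.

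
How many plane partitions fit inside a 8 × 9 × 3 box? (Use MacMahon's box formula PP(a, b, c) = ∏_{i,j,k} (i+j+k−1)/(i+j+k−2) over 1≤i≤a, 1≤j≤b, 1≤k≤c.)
PP(8, 9, 3) = 198520691512

Evaluate the triple product over i = 1..8, j = 1..9, k = 1..3. The factors are (2/1) · (3/2) · (4/3) · (3/2) · (4/3) · (5/4) · (4/3) · (5/4) · … (216 factors total). The numerators and denominators telescope so the product is an integer; carrying out the multiplication exactly gives PP(8, 9, 3) = 198520691512.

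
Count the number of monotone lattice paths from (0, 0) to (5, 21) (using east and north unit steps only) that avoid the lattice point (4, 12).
Number of paths = 47580

Total paths from (0, 0) to (5, 21): C(26, 5) = 65780. Paths through (4, 12): (paths (0, 0) → (4, 12)) × (paths (4, 12) → (5, 21)) = C(16, 4) · C(10, 1) = 1820 · 10 = 18200. Avoidance count = 65780 − 18200 = 47580.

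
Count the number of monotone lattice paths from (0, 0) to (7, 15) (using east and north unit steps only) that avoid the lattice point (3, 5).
Number of paths = 114488

Total paths from (0, 0) to (7, 15): C(22, 7) = 170544. Paths through (3, 5): (paths (0, 0) → (3, 5)) × (paths (3, 5) → (7, 15)) = C(8, 3) · C(14, 4) = 56 · 1001 = 56056. Avoidance count = 170544 − 56056 = 114488.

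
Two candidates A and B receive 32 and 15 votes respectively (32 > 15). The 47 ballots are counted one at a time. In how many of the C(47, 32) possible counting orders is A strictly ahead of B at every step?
Strict-lead orderings = 271861216539

Total orderings of the 47 votes with 32 for A: C(47, 32) = 751616304549. By the Bertrand ballot formula (Cycle Lemma / reflection principle), the number of orderings in which A is strictly ahead of B throughout is (p − q)/(p + q) · C(p + q, p) = (32 − 15)/(32 + 15) · 751616304549 = 271861216539.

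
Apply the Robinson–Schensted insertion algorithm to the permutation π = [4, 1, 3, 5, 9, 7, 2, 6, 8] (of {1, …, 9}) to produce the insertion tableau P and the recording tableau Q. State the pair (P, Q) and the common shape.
P = [1, 2, 5, 6, 8] / [3, 7] / [4, 9];  Q = [1, 3, 4, 5, 9] / [2, 6] / [7, 8];  common shape = (5, 2, 2)

Row-insert the values π_1, π_2, … into P one at a time, bumping the leftmost entry strictly greater than the inserted value down to the next row. The recording tableau Q records, in position (i, j), the step at which that cell was added to P.
  Insert 4 (step 1): P = [4];  Q = [1]
  Insert 1 (step 2): P = [1] / [4];  Q = [1] / [2]
  Insert 3 (step 3): P = [1, 3] / [4];  Q = [1, 3] / [2]
  Insert 5 (step 4): P = [1, 3, 5] / [4];  Q = [1, 3, 4] / [2]
  Insert 9 (step 5): P = [1, 3, 5, 9] / [4];  Q = [1, 3, 4, 5] / [2]
  Insert 7 (step 6): P = [1, 3, 5, 7] / [4, 9];  Q = [1, 3, 4, 5] / [2, 6]
  Insert 2 (step 7): P = [1, 2, 5, 7] / [3, 9] / [4];  Q = [1, 3, 4, 5] / [2, 6] / [7]
  Insert 6 (step 8): P = [1, 2, 5, 6] / [3, 7] / [4, 9];  Q = [1, 3, 4, 5] / [2, 6] / [7, 8]
  Insert 8 (step 9): P = [1, 2, 5, 6, 8] / [3, 7] / [4, 9];  Q = [1, 3, 4, 5, 9] / [2, 6] / [7, 8]
Final shape: (5, 2, 2).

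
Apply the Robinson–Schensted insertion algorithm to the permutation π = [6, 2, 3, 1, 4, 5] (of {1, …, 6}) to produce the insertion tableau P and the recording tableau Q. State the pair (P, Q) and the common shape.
P = [1, 3, 4, 5] / [2] / [6];  Q = [1, 3, 5, 6] / [2] / [4];  common shape = (4, 1, 1)

Row-insert the values π_1, π_2, … into P one at a time, bumping the leftmost entry strictly greater than the inserted value down to the next row. The recording tableau Q records, in position (i, j), the step at which that cell was added to P.
  Insert 6 (step 1): P = [6];  Q = [1]
  Insert 2 (step 2): P = [2] / [6];  Q = [1] / [2]
  Insert 3 (step 3): P = [2, 3] / [6];  Q = [1, 3] / [2]
  Insert 1 (step 4): P = [1, 3] / [2] / [6];  Q = [1, 3] / [2] / [4]
  Insert 4 (step 5): P = [1, 3, 4] / [2] / [6];  Q = [1, 3, 5] / [2] / [4]
  Insert 5 (step 6): P = [1, 3, 4, 5] / [2] / [6];  Q = [1, 3, 5, 6] / [2] / [4]
Final shape: (4, 1, 1).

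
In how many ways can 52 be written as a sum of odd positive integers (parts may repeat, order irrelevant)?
p_odd(52) = 4582

Enumerate partitions using only odd parts via the recurrence o(n, m) = o(n, m−2) + o(n−m, m) over odd m, starting from the largest odd part ≤ n. This gives p_odd(52) = 4582. (Euler's theorem: equals the count of distinct-part partitions.)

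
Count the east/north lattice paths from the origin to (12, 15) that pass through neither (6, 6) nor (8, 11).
Number of paths = 8826780

Inclusion–exclusion. Total paths: C(27, 12) = 17383860. Through P₁: C(12, 6)·C(15, 6) = 4624620. Through P₂: C(19, 8)·C(8, 4) = 5290740. Since P₁ is strictly southwest of P₂, a monotone path through both must visit P₁ then P₂; paths through both = C(12, 6)·C(7, 2)·C(8, 4) = 1358280. Avoid both = 17383860 − 4624620 − 5290740 + 1358280 = 8826780.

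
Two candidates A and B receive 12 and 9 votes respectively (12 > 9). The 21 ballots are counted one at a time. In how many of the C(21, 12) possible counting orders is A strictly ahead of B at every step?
Strict-lead orderings = 41990

Total orderings of the 21 votes with 12 for A: C(21, 12) = 293930. By the Bertrand ballot formula (Cycle Lemma / reflection principle), the number of orderings in which A is strictly ahead of B throughout is (p − q)/(p + q) · C(p + q, p) = (12 − 9)/(12 + 9) · 293930 = 41990.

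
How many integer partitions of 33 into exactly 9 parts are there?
p(33, 9 parts) = 1076

Partitions of n into exactly k parts are in bijection with partitions of n − k into at most k parts (subtract 1 from each part). So p(33, exactly 9) = p(24, parts ≤ 9). Computing via the recurrence p(m, j) = p(m, j−1) + p(m−j, j) gives 1076.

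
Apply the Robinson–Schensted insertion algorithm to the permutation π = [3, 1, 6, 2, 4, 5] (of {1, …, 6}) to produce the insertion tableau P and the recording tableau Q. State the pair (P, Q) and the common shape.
P = [1, 2, 4, 5] / [3, 6];  Q = [1, 3, 5, 6] / [2, 4];  common shape = (4, 2)

Row-insert the values π_1, π_2, … into P one at a time, bumping the leftmost entry strictly greater than the inserted value down to the next row. The recording tableau Q records, in position (i, j), the step at which that cell was added to P.
  Insert 3 (step 1): P = [3];  Q = [1]
  Insert 1 (step 2): P = [1] / [3];  Q = [1] / [2]
  Insert 6 (step 3): P = [1, 6] / [3];  Q = [1, 3] / [2]
  Insert 2 (step 4): P = [1, 2] / [3, 6];  Q = [1, 3] / [2, 4]
  Insert 4 (step 5): P = [1, 2, 4] / [3, 6];  Q = [1, 3, 5] / [2, 4]
  Insert 5 (step 6): P = [1, 2, 4, 5] / [3, 6];  Q = [1, 3, 5, 6] / [2, 4]
Final shape: (4, 2).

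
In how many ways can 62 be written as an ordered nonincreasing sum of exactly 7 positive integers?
p(62, 7 parts) = 28652

Partitions of n into exactly k parts are in bijection with partitions of n − k into at most k parts (subtract 1 from each part). So p(62, exactly 7) = p(55, parts ≤ 7). Computing via the recurrence p(m, j) = p(m, j−1) + p(m−j, j) gives 28652.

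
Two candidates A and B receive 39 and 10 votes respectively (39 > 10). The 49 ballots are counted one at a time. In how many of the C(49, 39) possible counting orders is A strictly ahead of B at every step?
Strict-lead orderings = 4863609256

Total orderings of the 49 votes with 39 for A: C(49, 39) = 8217822536. By the Bertrand ballot formula (Cycle Lemma / reflection principle), the number of orderings in which A is strictly ahead of B throughout is (p − q)/(p + q) · C(p + q, p) = (39 − 10)/(39 + 10) · 8217822536 = 4863609256.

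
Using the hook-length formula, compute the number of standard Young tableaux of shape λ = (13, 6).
# SYT of shape (13, 6) = 15504

Hook-length formula: f^λ = n! / Π hook(c), product over all cells c of the Young diagram. For λ = (13, 6), n = 19 boxes. Hook lengths by row (left-to-right, top-to-bottom): [14, 13, 12, 11, 10, 9, 7, 6, 5, 4, 3, 2, 1]; [6, 5, 4, 3, 2, 1]. Product of hooks = 7846046208000. So f^λ = 19! / 7846046208000 = 121645100408832000 / 7846046208000 = 15504.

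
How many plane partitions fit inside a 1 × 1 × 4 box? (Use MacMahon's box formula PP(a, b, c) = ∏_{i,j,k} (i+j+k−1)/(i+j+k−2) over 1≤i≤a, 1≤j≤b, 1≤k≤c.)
PP(1, 1, 4) = 5

Evaluate the triple product over i = 1..1, j = 1..1, k = 1..4. The factors are (2/1) · (3/2) · (4/3) · (5/4). The numerators and denominators telescope so the product is an integer; carrying out the multiplication exactly gives PP(1, 1, 4) = 5.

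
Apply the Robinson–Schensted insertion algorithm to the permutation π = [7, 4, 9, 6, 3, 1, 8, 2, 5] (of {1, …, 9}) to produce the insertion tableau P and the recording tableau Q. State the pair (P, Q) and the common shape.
P = [1, 2, 5] / [3, 6, 8] / [4, 9] / [7];  Q = [1, 3, 7] / [2, 4, 9] / [5, 8] / [6];  common shape = (3, 3, 2, 1)

Row-insert the values π_1, π_2, … into P one at a time, bumping the leftmost entry strictly greater than the inserted value down to the next row. The recording tableau Q records, in position (i, j), the step at which that cell was added to P.
  Insert 7 (step 1): P = [7];  Q = [1]
  Insert 4 (step 2): P = [4] / [7];  Q = [1] / [2]
  Insert 9 (step 3): P = [4, 9] / [7];  Q = [1, 3] / [2]
  Insert 6 (step 4): P = [4, 6] / [7, 9];  Q = [1, 3] / [2, 4]
  Insert 3 (step 5): P = [3, 6] / [4, 9] / [7];  Q = [1, 3] / [2, 4] / [5]
  Insert 1 (step 6): P = [1, 6] / [3, 9] / [4] / [7];  Q = [1, 3] / [2, 4] / [5] / [6]
  Insert 8 (step 7): P = [1, 6, 8] / [3, 9] / [4] / [7];  Q = [1, 3, 7] / [2, 4] / [5] / [6]
  Insert 2 (step 8): P = [1, 2, 8] / [3, 6] / [4, 9] / [7];  Q = [1, 3, 7] / [2, 4] / [5, 8] / [6]
  Insert 5 (step 9): P = [1, 2, 5] / [3, 6, 8] / [4, 9] / [7];  Q = [1, 3, 7] / [2, 4, 9] / [5, 8] / [6]
Final shape: (3, 3, 2, 1).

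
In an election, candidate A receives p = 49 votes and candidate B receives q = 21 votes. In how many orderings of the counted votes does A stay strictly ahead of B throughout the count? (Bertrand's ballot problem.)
Strict-lead orderings = 154175813012055120

Total orderings of the 70 votes with 49 for A: C(70, 49) = 385439532530137800. By the Bertrand ballot formula (Cycle Lemma / reflection principle), the number of orderings in which A is strictly ahead of B throughout is (p − q)/(p + q) · C(p + q, p) = (49 − 21)/(49 + 21) · 385439532530137800 = 154175813012055120.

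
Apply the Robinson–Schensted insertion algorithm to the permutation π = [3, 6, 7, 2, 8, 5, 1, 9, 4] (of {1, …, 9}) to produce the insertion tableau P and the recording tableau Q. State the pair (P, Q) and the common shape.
P = [1, 4, 7, 8, 9] / [2, 5] / [3, 6];  Q = [1, 2, 3, 5, 8] / [4, 6] / [7, 9];  common shape = (5, 2, 2)

Row-insert the values π_1, π_2, … into P one at a time, bumping the leftmost entry strictly greater than the inserted value down to the next row. The recording tableau Q records, in position (i, j), the step at which that cell was added to P.
  Insert 3 (step 1): P = [3];  Q = [1]
  Insert 6 (step 2): P = [3, 6];  Q = [1, 2]
  Insert 7 (step 3): P = [3, 6, 7];  Q = [1, 2, 3]
  Insert 2 (step 4): P = [2, 6, 7] / [3];  Q = [1, 2, 3] / [4]
  Insert 8 (step 5): P = [2, 6, 7, 8] / [3];  Q = [1, 2, 3, 5] / [4]
  Insert 5 (step 6): P = [2, 5, 7, 8] / [3, 6];  Q = [1, 2, 3, 5] / [4, 6]
  Insert 1 (step 7): P = [1, 5, 7, 8] / [2, 6] / [3];  Q = [1, 2, 3, 5] / [4, 6] / [7]
  Insert 9 (step 8): P = [1, 5, 7, 8, 9] / [2, 6] / [3];  Q = [1, 2, 3, 5, 8] / [4, 6] / [7]
  Insert 4 (step 9): P = [1, 4, 7, 8, 9] / [2, 5] / [3, 6];  Q = [1, 2, 3, 5, 8] / [4, 6] / [7, 9]
Final shape: (5, 2, 2).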